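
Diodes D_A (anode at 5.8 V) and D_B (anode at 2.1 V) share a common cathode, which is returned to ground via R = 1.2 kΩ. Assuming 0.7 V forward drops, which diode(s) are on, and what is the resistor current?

Only D_A conducts; I_R ≈ 4.2 mA

Assume both conduct. Then node N would need to be at both 5.8−0.7 = 5.1 V and 2.1−0.7 = 1.4 V, which is impossible.
Assume only D_A conducts: V_N = 5.8 − 0.7 = 5.1 V, so I_R = 5.1/1.2 = 4.25 mA.
Check D_B: its anode-to-cathode voltage is 2.1 − 5.1 = -3 V < 0.7 V, so it is off. The assumption is consistent.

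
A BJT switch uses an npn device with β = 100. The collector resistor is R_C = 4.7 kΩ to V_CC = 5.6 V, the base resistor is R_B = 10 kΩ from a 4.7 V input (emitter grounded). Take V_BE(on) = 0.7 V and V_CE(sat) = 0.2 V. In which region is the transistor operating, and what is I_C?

saturation; I_C ≈ 1.1 mA

Assume active: I_B = (4.7 − 0.7)/10 = 0.4 mA, giving I_C = β·I_B = 40 mA.
But then V_CE = 5.6 − 40×4.7 = -182 V < V_CE(sat) = 0.2 V — impossible in the active region.
So the transistor is saturated. With V_CE = 0.2 V, I_C = (V_CC − 0.2)/R_C = 5.4/4.7 = 1.15 mA.
Check: β·I_B = 40 mA > I_C = 1.15 mA, confirming saturation.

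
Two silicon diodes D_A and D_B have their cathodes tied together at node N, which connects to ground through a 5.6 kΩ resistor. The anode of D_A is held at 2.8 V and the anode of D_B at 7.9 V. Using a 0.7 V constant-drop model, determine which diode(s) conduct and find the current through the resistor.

Assume both conduct. Then node N would need to be at both 2.8−0.7 = 2.1 V and 7.9−0.7 = 7.2 V, which is impossible.
Assume only D_B conducts: V_N = 7.9 − 0.7 = 7.2 V, so I_R = 7.2/5.6 = 1.29 mA.
Check D_A: its anode-to-cathode voltage is 2.8 − 7.2 = -4.4 V < 0.7 V, so it is off. The assumption is consistent.

Only D_B conducts; I_R ≈ 1.3 mA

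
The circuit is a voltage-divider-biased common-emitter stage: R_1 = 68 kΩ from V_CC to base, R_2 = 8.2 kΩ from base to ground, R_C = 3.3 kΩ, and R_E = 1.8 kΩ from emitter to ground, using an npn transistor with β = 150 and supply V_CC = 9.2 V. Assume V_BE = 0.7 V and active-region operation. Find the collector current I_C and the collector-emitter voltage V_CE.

I_C ≈ 0.16 mA, V_CE ≈ 8.4 V

Thevenize the base divider: V_Th = V_CC·R_2/(R_1+R_2) = 9.2×8.2/76.2 = 0.99 V, R_Th = R_1‖R_2 = 7.32 kΩ.
Base-emitter loop: V_Th = I_B·R_Th + V_BE + (β+1)I_B·R_E, so I_B = (0.99 − 0.7) / (7.32 + 151×1.8) = 0.00104 mA.
I_C = β·I_B = 150×0.00104 = 0.156 mA, and I_E = (β+1)I_B = 0.157 mA.
V_CE = V_CC − I_C·R_C − I_E·R_E = 9.2 − 0.156×3.3 − 0.157×1.8 = 8.4 V.
V_CE = 8.4 V > 0.2 V confirms active-region operation.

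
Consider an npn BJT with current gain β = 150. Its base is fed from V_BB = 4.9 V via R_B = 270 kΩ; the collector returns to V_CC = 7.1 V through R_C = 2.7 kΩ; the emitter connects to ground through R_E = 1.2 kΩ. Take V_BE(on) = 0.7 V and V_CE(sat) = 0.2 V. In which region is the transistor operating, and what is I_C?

active; I_C ≈ 1.4 mA

Assume active. Base-emitter loop: I_B = (V_BB − V_BE)/(R_B + (β+1)R_E) = (4.9 − 0.7)/(270 + 151×1.2) = 0.00931 mA.
I_C = β·I_B = 150×0.00931 = 1.4 mA.
V_CE = V_CC − I_C·R_C − I_E·R_E = 7.1 − 1.4×2.7 − 1.41×1.2 = 1.64 V > V_CE(sat), so the active-region assumption holds.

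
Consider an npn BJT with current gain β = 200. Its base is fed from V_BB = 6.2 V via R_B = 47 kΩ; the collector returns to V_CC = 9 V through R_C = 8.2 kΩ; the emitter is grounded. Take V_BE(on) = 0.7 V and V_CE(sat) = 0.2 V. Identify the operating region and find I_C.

saturation; I_C ≈ 1.1 mA

Assume active: I_B = (6.2 − 0.7)/47 = 0.117 mA, giving I_C = β·I_B = 23.4 mA.
But then V_CE = 9 − 23.4×8.2 = -183 V < V_CE(sat) = 0.2 V — impossible in the active region.
So the transistor is saturated. With V_CE = 0.2 V, I_C = (V_CC − 0.2)/R_C = 8.8/8.2 = 1.07 mA.
Check: β·I_B = 23.4 mA > I_C = 1.07 mA, confirming saturation.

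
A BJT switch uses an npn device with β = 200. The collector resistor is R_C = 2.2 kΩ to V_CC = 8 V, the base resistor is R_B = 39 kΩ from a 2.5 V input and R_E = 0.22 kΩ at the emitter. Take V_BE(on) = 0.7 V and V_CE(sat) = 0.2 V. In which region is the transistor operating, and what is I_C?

saturation; I_C ≈ 3.2 mA

Assume active: I_B = (2.5 − 0.7)/(39 + 201×0.22) = 0.0216 mA, I_C = β·I_B = 4.33 mA.
Then V_CE = 8 − 4.33×2.2 − 4.35×0.22 = -2.47 V < 0.2 V — the active assumption fails.
Re-solve with V_CE = 0.2 V. KCL at the emitter: V_E/R_E = (V_BB−0.7−V_E)/R_B + (V_CC−0.2−V_E)/R_C, giving V_E = 0.715 V.
I_C = (V_CC − 0.2 − V_E)/R_C = (7.8 − 0.715)/2.2 = 3.22 mA.
Check: I_B = (1.8 − 0.715)/39 = 0.0278 mA, and β·I_B = 5.57 mA > I_C, confirming saturation.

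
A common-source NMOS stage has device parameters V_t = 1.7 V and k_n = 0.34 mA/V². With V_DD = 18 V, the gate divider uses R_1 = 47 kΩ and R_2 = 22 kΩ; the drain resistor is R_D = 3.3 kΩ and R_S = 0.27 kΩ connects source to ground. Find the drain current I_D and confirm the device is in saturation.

I_D ≈ 2.1 mA

V_G = V_DD·R_2/(R_1+R_2) = 18×22/69 = 5.74 V.
Assume saturation: I_D = (k_n/2)(V_GS − V_t)² with V_GS = V_G − I_D·R_S = 5.74 − 0.27·I_D.
Substituting gives 0.0124·I_D² − 1.37·I_D + 2.77 = 0, with roots I_D = 2.06 or 109 mA.
The root I_D = 109 mA gives V_GS = -23.6 V ≤ V_t, so take I_D = 2.06 mA.
Then V_GS = 5.18 V and V_DS = V_DD − I_D(R_D+R_S) = 18 − 2.06×3.57 = 10.6 V.
Saturation requires V_DS ≥ V_GS − V_t = 3.48 V; 10.6 ≥ 3.48 ✓.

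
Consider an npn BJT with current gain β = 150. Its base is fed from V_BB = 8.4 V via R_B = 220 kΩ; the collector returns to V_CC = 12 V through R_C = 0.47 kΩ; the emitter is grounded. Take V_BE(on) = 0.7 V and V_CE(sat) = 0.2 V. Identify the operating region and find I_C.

active; I_C ≈ 5.3 mA

Assume active. Base-emitter loop: I_B = (V_BB − V_BE)/R_B = (8.4 − 0.7)/220 = 0.035 mA.
I_C = β·I_B = 150×0.035 = 5.25 mA.
V_CE = V_CC − I_C·R_C = 12 − 5.25×0.47 = 9.53 V > V_CE(sat), so the active-region assumption holds.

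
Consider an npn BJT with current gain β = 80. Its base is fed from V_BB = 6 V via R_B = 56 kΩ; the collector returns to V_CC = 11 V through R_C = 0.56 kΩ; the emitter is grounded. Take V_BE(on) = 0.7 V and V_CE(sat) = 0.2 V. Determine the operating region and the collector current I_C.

Assume active. Base-emitter loop: I_B = (V_BB − V_BE)/R_B = (6 − 0.7)/56 = 0.0946 mA.
I_C = β·I_B = 80×0.0946 = 7.57 mA.
V_CE = V_CC − I_C·R_C = 11 − 7.57×0.56 = 6.76 V > V_CE(sat), so the active-region assumption holds.

active; I_C ≈ 7.6 mA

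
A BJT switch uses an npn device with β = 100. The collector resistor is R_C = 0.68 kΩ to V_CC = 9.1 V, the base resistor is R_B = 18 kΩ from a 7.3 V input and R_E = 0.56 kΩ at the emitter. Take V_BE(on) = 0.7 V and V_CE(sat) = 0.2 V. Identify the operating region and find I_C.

Assume active: I_B = (7.3 − 0.7)/(18 + 101×0.56) = 0.0885 mA, I_C = β·I_B = 8.85 mA.
Then V_CE = 9.1 − 8.85×0.68 − 8.94×0.56 = -1.93 V < 0.2 V — the active assumption fails.
Re-solve with V_CE = 0.2 V. KCL at the emitter: V_E/R_E = (V_BB−0.7−V_E)/R_B + (V_CC−0.2−V_E)/R_C, giving V_E = 4.06 V.
I_C = (V_CC − 0.2 − V_E)/R_C = (8.9 − 4.06)/0.68 = 7.11 mA.
Check: I_B = (6.6 − 4.06)/18 = 0.141 mA, and β·I_B = 14.1 mA > I_C, confirming saturation.

saturation; I_C ≈ 7.1 mA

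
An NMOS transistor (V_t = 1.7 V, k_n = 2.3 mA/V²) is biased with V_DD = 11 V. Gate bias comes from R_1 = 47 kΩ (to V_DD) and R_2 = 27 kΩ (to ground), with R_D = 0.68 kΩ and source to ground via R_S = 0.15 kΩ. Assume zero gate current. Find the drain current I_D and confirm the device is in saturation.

I_D ≈ 3.6 mA

V_G = V_DD·R_2/(R_1+R_2) = 11×27/74 = 4.01 V.
Assume saturation: I_D = (k_n/2)(V_GS − V_t)² with V_GS = V_G − I_D·R_S = 4.01 − 0.15·I_D.
Substituting gives 0.0259·I_D² − 1.8·I_D + 6.16 = 0, with roots I_D = 3.61 or 65.9 mA.
The root I_D = 65.9 mA gives V_GS = -5.87 V ≤ V_t, so take I_D = 3.61 mA.
Then V_GS = 3.47 V and V_DS = V_DD − I_D(R_D+R_S) = 11 − 3.61×0.83 = 8 V.
Saturation requires V_DS ≥ V_GS − V_t = 1.77 V; 8 ≥ 1.77 ✓.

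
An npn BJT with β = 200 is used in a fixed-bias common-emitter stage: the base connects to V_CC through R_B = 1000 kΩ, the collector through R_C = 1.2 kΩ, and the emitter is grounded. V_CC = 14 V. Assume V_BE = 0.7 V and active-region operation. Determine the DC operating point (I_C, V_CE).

Base loop: V_CC = I_B·R_B + V_BE, so I_B = (14 − 0.7)/1000 kΩ = 0.0133 mA.
In the active region I_C = β·I_B = 200 × 0.0133 = 2.66 mA.
Collector loop: V_CE = V_CC − I_C·R_C = 14 − 2.66×1.2 = 10.8 V.
Since V_CE = 10.8 V > V_CE(sat) ≈ 0.2 V, the transistor is in the active region as assumed.

I_C ≈ 2.7 mA, V_CE ≈ 11 V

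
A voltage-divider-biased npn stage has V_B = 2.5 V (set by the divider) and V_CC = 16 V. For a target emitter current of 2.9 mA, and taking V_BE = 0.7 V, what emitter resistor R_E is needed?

R_E ≈ 0.62 kΩ

V_E = V_B − V_BE = 2.5 − 0.7 = 1.8 V.
R_E = V_E / I_E = 1.8 / 2.9 = 0.621 kΩ.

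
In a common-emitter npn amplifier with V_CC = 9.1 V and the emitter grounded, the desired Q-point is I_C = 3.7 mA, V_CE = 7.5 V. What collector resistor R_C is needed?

Collector loop: V_CC = I_C·R_C + V_CE.
R_C = (V_CC − V_CE)/I_C = (9.1 − 7.5)/3.7 = 0.432 kΩ.

R_C ≈ 0.43 kΩ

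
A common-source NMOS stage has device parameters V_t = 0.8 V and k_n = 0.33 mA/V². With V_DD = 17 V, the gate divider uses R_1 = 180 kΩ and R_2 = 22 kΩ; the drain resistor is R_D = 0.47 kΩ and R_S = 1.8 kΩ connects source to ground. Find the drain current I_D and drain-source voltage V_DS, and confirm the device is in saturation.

I_D ≈ 0.12 mA, V_DS ≈ 17 V

V_G = V_DD·R_2/(R_1+R_2) = 17×22/202 = 1.85 V.
Assume saturation: I_D = (k_n/2)(V_GS − V_t)² with V_GS = V_G − I_D·R_S = 1.85 − 1.8·I_D.
Substituting gives 0.535·I_D² − 1.62·I_D + 0.182 = 0, with roots I_D = 0.117 or 2.92 mA.
The root I_D = 2.92 mA gives V_GS = -3.41 V ≤ V_t, so take I_D = 0.117 mA.
Then V_GS = 1.64 V and V_DS = V_DD − I_D(R_D+R_S) = 17 − 0.117×2.27 = 16.7 V.
Saturation requires V_DS ≥ V_GS − V_t = 0.841 V; 16.7 ≥ 0.841 ✓.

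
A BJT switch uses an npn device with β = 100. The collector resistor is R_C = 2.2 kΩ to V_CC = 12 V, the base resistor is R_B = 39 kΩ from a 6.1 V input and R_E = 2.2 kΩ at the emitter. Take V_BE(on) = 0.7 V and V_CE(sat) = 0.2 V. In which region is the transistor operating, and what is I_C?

Assume active. Base-emitter loop: I_B = (V_BB − V_BE)/(R_B + (β+1)R_E) = (6.1 − 0.7)/(39 + 101×2.2) = 0.0207 mA.
I_C = β·I_B = 100×0.0207 = 2.07 mA.
V_CE = V_CC − I_C·R_C − I_E·R_E = 12 − 2.07×2.2 − 2.09×2.2 = 2.86 V > V_CE(sat), so the active-region assumption holds.

active; I_C ≈ 2.1 mA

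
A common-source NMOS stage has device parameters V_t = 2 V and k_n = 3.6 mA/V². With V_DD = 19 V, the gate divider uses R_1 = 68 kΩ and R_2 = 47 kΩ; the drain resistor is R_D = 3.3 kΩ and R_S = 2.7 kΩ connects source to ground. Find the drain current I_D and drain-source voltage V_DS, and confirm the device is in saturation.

I_D ≈ 1.8 mA, V_DS ≈ 8.4 V

V_G = V_DD·R_2/(R_1+R_2) = 19×47/115 = 7.77 V.
Assume saturation: I_D = (k_n/2)(V_GS − V_t)² with V_GS = V_G − I_D·R_S = 7.77 − 2.7·I_D.
Substituting gives 13.1·I_D² − 57·I_D + 59.8 = 0, with roots I_D = 1.77 or 2.58 mA.
The root I_D = 2.58 mA gives V_GS = 0.803 V ≤ V_t, so take I_D = 1.77 mA.
Then V_GS = 2.99 V and V_DS = V_DD − I_D(R_D+R_S) = 19 − 1.77×6 = 8.39 V.
Saturation requires V_DS ≥ V_GS − V_t = 0.991 V; 8.39 ≥ 0.991 ✓.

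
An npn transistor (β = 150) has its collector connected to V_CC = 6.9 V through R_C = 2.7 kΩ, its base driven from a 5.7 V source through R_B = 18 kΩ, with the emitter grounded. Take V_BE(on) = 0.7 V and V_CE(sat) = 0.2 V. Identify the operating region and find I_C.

saturation; I_C ≈ 2.5 mA

Assume active: I_B = (5.7 − 0.7)/18 = 0.278 mA, giving I_C = β·I_B = 41.7 mA.
But then V_CE = 6.9 − 41.7×2.7 = -106 V < V_CE(sat) = 0.2 V — impossible in the active region.
So the transistor is saturated. With V_CE = 0.2 V, I_C = (V_CC − 0.2)/R_C = 6.7/2.7 = 2.48 mA.
Check: β·I_B = 41.7 mA > I_C = 2.48 mA, confirming saturation.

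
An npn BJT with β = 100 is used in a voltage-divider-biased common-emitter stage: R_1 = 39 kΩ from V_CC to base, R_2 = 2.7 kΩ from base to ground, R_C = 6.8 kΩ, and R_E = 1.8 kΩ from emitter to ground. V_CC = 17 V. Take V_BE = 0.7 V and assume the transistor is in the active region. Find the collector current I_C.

Thevenize the base divider: V_Th = V_CC·R_2/(R_1+R_2) = 17×2.7/41.7 = 1.1 V, R_Th = R_1‖R_2 = 2.53 kΩ.
Base-emitter loop: V_Th = I_B·R_Th + V_BE + (β+1)I_B·R_E, so I_B = (1.1 − 0.7) / (2.53 + 101×1.8) = 0.00217 mA.
I_C = β·I_B = 100×0.00217 = 0.217 mA, and I_E = (β+1)I_B = 0.22 mA.
V_CE = V_CC − I_C·R_C − I_E·R_E = 17 − 0.217×6.8 − 0.22×1.8 = 15.1 V.
V_CE = 15.1 V > 0.2 V confirms active-region operation.

I_C ≈ 0.22 mA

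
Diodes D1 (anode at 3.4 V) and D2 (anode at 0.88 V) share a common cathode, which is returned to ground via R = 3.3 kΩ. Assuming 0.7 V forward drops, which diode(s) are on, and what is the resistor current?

Only D1 conducts; I_R ≈ 0.82 mA

Assume both conduct. Then node N would need to be at both 3.4−0.7 = 2.7 V and 0.88−0.7 = 0.18 V, which is impossible.
Assume only D1 conducts: V_N = 3.4 − 0.7 = 2.7 V, so I_R = 2.7/3.3 = 0.818 mA.
Check D2: its anode-to-cathode voltage is 0.88 − 2.7 = -1.82 V < 0.7 V, so it is off. The assumption is consistent.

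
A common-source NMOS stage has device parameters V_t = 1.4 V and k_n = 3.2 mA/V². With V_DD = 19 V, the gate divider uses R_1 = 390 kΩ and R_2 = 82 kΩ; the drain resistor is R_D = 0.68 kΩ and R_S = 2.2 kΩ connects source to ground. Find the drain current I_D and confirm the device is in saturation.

I_D ≈ 0.59 mA

V_G = V_DD·R_2/(R_1+R_2) = 19×82/472 = 3.3 V.
Assume saturation: I_D = (k_n/2)(V_GS − V_t)² with V_GS = V_G − I_D·R_S = 3.3 − 2.2·I_D.
Substituting gives 7.74·I_D² − 14.4·I_D + 5.78 = 0, with roots I_D = 0.588 or 1.27 mA.
The root I_D = 1.27 mA gives V_GS = 0.509 V ≤ V_t, so take I_D = 0.588 mA.
Then V_GS = 2.01 V and V_DS = V_DD − I_D(R_D+R_S) = 19 − 0.588×2.88 = 17.3 V.
Saturation requires V_DS ≥ V_GS − V_t = 0.606 V; 17.3 ≥ 0.606 ✓.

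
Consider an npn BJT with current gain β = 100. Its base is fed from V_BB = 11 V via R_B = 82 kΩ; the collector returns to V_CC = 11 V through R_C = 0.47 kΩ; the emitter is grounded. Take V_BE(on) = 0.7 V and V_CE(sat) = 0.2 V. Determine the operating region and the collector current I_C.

active; I_C ≈ 13 mA

Assume active. Base-emitter loop: I_B = (V_BB − V_BE)/R_B = (11 − 0.7)/82 = 0.126 mA.
I_C = β·I_B = 100×0.126 = 12.6 mA.
V_CE = V_CC − I_C·R_C = 11 − 12.6×0.47 = 5.1 V > V_CE(sat), so the active-region assumption holds.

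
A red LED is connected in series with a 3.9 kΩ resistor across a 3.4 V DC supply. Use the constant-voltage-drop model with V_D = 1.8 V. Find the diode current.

I ≈ 0.41 mA

KVL around the loop: 3.4 = V_D + I·R = 1.8 + I × 3.9 kΩ.
So I = (3.4 − 1.8) / 3.9 kΩ = 1.6 / 3.9 = 0.41 mA.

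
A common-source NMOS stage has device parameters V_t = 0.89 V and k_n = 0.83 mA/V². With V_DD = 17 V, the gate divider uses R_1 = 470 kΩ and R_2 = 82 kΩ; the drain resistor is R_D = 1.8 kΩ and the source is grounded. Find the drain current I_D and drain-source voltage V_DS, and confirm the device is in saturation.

V_G = V_DD·R_2/(R_1+R_2) = 17×82/552 = 2.53 V. With the source grounded, V_GS = V_G = 2.53 V.
Assume saturation: I_D = (k_n/2)(V_GS − V_t)² = (0.83/2)×(2.53 − 0.89)² = 0.415×1.64² = 1.11 mA.
V_DS = V_DD − I_D·R_D = 17 − 1.11×1.8 = 15 V.
Saturation requires V_DS ≥ V_GS − V_t = 1.64 V; 15 ≥ 1.64 ✓.

I_D ≈ 1.1 mA, V_DS ≈ 15 V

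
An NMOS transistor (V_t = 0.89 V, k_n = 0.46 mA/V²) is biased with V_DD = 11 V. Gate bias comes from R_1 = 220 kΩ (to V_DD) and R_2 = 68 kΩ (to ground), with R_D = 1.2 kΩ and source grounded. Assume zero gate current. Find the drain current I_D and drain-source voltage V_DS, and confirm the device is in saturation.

V_G = V_DD·R_2/(R_1+R_2) = 11×68/288 = 2.6 V. With the source grounded, V_GS = V_G = 2.6 V.
Assume saturation: I_D = (k_n/2)(V_GS − V_t)² = (0.46/2)×(2.6 − 0.89)² = 0.23×1.71² = 0.67 mA.
V_DS = V_DD − I_D·R_D = 11 − 0.67×1.2 = 10.2 V.
Saturation requires V_DS ≥ V_GS − V_t = 1.71 V; 10.2 ≥ 1.71 ✓.

I_D ≈ 0.67 mA, V_DS ≈ 10 V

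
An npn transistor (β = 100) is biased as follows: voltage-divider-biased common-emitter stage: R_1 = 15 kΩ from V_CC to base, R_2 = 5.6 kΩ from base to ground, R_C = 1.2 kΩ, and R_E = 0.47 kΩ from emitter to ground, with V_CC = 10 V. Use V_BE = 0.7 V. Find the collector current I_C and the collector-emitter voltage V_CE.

Thevenize the base divider: V_Th = V_CC·R_2/(R_1+R_2) = 10×5.6/20.6 = 2.72 V, R_Th = R_1‖R_2 = 4.08 kΩ.
Base-emitter loop: V_Th = I_B·R_Th + V_BE + (β+1)I_B·R_E, so I_B = (2.72 − 0.7) / (4.08 + 101×0.47) = 0.0392 mA.
I_C = β·I_B = 100×0.0392 = 3.92 mA, and I_E = (β+1)I_B = 3.95 mA.
V_CE = V_CC − I_C·R_C − I_E·R_E = 10 − 3.92×1.2 − 3.95×0.47 = 3.44 V.
V_CE = 3.44 V > 0.2 V confirms active-region operation.

I_C ≈ 3.9 mA, V_CE ≈ 3.4 V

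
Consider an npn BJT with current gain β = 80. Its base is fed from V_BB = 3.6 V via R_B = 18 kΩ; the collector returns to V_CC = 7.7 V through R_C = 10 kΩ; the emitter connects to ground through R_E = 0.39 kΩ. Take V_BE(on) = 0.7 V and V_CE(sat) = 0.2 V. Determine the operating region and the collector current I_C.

Assume active: I_B = (3.6 − 0.7)/(18 + 81×0.39) = 0.0585 mA, I_C = β·I_B = 4.68 mA.
Then V_CE = 7.7 − 4.68×10 − 4.74×0.39 = -40.9 V < 0.2 V — the active assumption fails.
Re-solve with V_CE = 0.2 V. KCL at the emitter: V_E/R_E = (V_BB−0.7−V_E)/R_B + (V_CC−0.2−V_E)/R_C, giving V_E = 0.335 V.
I_C = (V_CC − 0.2 − V_E)/R_C = (7.5 − 0.335)/10 = 0.716 mA.
Check: I_B = (2.9 − 0.335)/18 = 0.142 mA, and β·I_B = 11.4 mA > I_C, confirming saturation.

saturation; I_C ≈ 0.72 mA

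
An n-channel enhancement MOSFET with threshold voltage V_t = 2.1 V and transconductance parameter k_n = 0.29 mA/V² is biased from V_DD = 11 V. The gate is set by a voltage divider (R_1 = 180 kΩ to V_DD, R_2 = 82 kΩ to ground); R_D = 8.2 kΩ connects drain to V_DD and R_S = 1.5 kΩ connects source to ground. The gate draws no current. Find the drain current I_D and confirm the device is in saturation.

I_D ≈ 0.17 mA

V_G = V_DD·R_2/(R_1+R_2) = 11×82/262 = 3.44 V.
Assume saturation: I_D = (k_n/2)(V_GS − V_t)² with V_GS = V_G − I_D·R_S = 3.44 − 1.5·I_D.
Substituting gives 0.326·I_D² − 1.58·I_D + 0.261 = 0, with roots I_D = 0.171 or 4.68 mA.
The root I_D = 4.68 mA gives V_GS = -3.58 V ≤ V_t, so take I_D = 0.171 mA.
Then V_GS = 3.19 V and V_DS = V_DD − I_D(R_D+R_S) = 11 − 0.171×9.7 = 9.34 V.
Saturation requires V_DS ≥ V_GS − V_t = 1.09 V; 9.34 ≥ 1.09 ✓.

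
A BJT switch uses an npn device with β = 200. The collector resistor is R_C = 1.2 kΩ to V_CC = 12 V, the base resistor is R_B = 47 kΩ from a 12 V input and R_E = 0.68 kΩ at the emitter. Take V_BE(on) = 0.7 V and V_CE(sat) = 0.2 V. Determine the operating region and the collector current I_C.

Assume active: I_B = (12 − 0.7)/(47 + 201×0.68) = 0.0615 mA, I_C = β·I_B = 12.3 mA.
Then V_CE = 12 − 12.3×1.2 − 12.4×0.68 = -11.2 V < 0.2 V — the active assumption fails.
Re-solve with V_CE = 0.2 V. KCL at the emitter: V_E/R_E = (V_BB−0.7−V_E)/R_B + (V_CC−0.2−V_E)/R_C, giving V_E = 4.33 V.
I_C = (V_CC − 0.2 − V_E)/R_C = (11.8 − 4.33)/1.2 = 6.22 mA.
Check: I_B = (11.3 − 4.33)/47 = 0.148 mA, and β·I_B = 29.6 mA > I_C, confirming saturation.

saturation; I_C ≈ 6.2 mA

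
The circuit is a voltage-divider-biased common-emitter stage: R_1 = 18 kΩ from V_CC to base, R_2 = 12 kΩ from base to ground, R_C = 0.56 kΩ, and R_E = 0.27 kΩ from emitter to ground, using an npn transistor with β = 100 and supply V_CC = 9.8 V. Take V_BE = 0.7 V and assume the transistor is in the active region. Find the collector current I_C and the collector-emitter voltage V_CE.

Thevenize the base divider: V_Th = V_CC·R_2/(R_1+R_2) = 9.8×12/30 = 3.92 V, R_Th = R_1‖R_2 = 7.2 kΩ.
Base-emitter loop: V_Th = I_B·R_Th + V_BE + (β+1)I_B·R_E, so I_B = (3.92 − 0.7) / (7.2 + 101×0.27) = 0.0934 mA.
I_C = β·I_B = 100×0.0934 = 9.34 mA, and I_E = (β+1)I_B = 9.43 mA.
V_CE = V_CC − I_C·R_C − I_E·R_E = 9.8 − 9.34×0.56 − 9.43×0.27 = 2.02 V.
V_CE = 2.02 V > 0.2 V confirms active-region operation.

I_C ≈ 9.3 mA, V_CE ≈ 2 V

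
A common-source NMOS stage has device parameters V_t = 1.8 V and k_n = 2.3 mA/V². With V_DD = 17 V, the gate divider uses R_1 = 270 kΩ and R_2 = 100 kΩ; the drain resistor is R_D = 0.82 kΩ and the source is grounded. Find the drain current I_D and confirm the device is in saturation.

V_G = V_DD·R_2/(R_1+R_2) = 17×100/370 = 4.59 V. With the source grounded, V_GS = V_G = 4.59 V.
Assume saturation: I_D = (k_n/2)(V_GS − V_t)² = (2.3/2)×(4.59 − 1.8)² = 1.15×2.79² = 8.98 mA.
V_DS = V_DD − I_D·R_D = 17 − 8.98×0.82 = 9.64 V.
Saturation requires V_DS ≥ V_GS − V_t = 2.79 V; 9.64 ≥ 2.79 ✓.

I_D ≈ 9 mA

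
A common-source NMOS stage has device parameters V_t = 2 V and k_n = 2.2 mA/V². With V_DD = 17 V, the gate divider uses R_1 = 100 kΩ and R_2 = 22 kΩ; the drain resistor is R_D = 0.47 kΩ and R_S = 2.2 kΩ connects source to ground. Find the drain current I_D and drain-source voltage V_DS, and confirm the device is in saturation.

V_G = V_DD·R_2/(R_1+R_2) = 17×22/122 = 3.07 V.
Assume saturation: I_D = (k_n/2)(V_GS − V_t)² with V_GS = V_G − I_D·R_S = 3.07 − 2.2·I_D.
Substituting gives 5.32·I_D² − 6.16·I_D + 1.25 = 0, with roots I_D = 0.262 or 0.894 mA.
The root I_D = 0.894 mA gives V_GS = 1.1 V ≤ V_t, so take I_D = 0.262 mA.
Then V_GS = 2.49 V and V_DS = V_DD − I_D(R_D+R_S) = 17 − 0.262×2.67 = 16.3 V.
Saturation requires V_DS ≥ V_GS − V_t = 0.488 V; 16.3 ≥ 0.488 ✓.

I_D ≈ 0.26 mA, V_DS ≈ 16 V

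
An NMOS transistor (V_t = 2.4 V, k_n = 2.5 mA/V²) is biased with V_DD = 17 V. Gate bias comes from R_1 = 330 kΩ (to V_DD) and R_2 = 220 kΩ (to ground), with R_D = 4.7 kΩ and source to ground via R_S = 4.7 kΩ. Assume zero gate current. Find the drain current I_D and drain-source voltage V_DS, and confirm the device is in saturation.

I_D ≈ 0.77 mA, V_DS ≈ 9.8 V

V_G = V_DD·R_2/(R_1+R_2) = 17×220/550 = 6.8 V.
Assume saturation: I_D = (k_n/2)(V_GS − V_t)² with V_GS = V_G − I_D·R_S = 6.8 − 4.7·I_D.
Substituting gives 27.6·I_D² − 52.7·I_D + 24.2 = 0, with roots I_D = 0.769 or 1.14 mA.
The root I_D = 1.14 mA gives V_GS = 1.45 V ≤ V_t, so take I_D = 0.769 mA.
Then V_GS = 3.18 V and V_DS = V_DD − I_D(R_D+R_S) = 17 − 0.769×9.4 = 9.77 V.
Saturation requires V_DS ≥ V_GS − V_t = 0.784 V; 9.77 ≥ 0.784 ✓.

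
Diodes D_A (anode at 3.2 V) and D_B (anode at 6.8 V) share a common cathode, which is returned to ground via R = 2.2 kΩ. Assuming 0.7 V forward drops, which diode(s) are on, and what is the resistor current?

Only D_B conducts; I_R ≈ 2.8 mA

Assume both conduct. Then node N would need to be at both 3.2−0.7 = 2.5 V and 6.8−0.7 = 6.1 V, which is impossible.
Assume only D_B conducts: V_N = 6.8 − 0.7 = 6.1 V, so I_R = 6.1/2.2 = 2.77 mA.
Check D_A: its anode-to-cathode voltage is 3.2 − 6.1 = -2.9 V < 0.7 V, so it is off. The assumption is consistent.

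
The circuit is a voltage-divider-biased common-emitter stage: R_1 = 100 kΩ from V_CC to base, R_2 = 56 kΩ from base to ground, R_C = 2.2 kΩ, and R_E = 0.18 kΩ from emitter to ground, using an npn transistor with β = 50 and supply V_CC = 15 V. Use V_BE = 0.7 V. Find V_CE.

V_CE ≈ 2.6 V

Thevenize the base divider: V_Th = V_CC·R_2/(R_1+R_2) = 15×56/156 = 5.38 V, R_Th = R_1‖R_2 = 35.9 kΩ.
Base-emitter loop: V_Th = I_B·R_Th + V_BE + (β+1)I_B·R_E, so I_B = (5.38 − 0.7) / (35.9 + 51×0.18) = 0.104 mA.
I_C = β·I_B = 50×0.104 = 5.2 mA, and I_E = (β+1)I_B = 5.3 mA.
V_CE = V_CC − I_C·R_C − I_E·R_E = 15 − 5.2×2.2 − 5.3×0.18 = 2.61 V.
V_CE = 2.61 V > 0.2 V confirms active-region operation.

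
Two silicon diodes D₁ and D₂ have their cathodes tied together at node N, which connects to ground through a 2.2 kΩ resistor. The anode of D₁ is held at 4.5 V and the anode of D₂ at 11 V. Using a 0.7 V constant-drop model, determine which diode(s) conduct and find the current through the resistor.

Assume both conduct. Then node N would need to be at both 4.5−0.7 = 3.8 V and 11−0.7 = 10.3 V, which is impossible.
Assume only D₂ conducts: V_N = 11 − 0.7 = 10.3 V, so I_R = 10.3/2.2 = 4.68 mA.
Check D₁: its anode-to-cathode voltage is 4.5 − 10.3 = -5.8 V < 0.7 V, so it is off. The assumption is consistent.

Only D₂ conducts; I_R ≈ 4.7 mA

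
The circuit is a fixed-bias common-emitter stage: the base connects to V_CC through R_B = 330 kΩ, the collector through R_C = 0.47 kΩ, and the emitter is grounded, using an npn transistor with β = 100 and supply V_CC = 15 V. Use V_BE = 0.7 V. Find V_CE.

Base loop: V_CC = I_B·R_B + V_BE, so I_B = (15 − 0.7)/330 kΩ = 0.0433 mA.
In the active region I_C = β·I_B = 100 × 0.0433 = 4.33 mA.
Collector loop: V_CE = V_CC − I_C·R_C = 15 − 4.33×0.47 = 13 V.
Since V_CE = 13 V > V_CE(sat) ≈ 0.2 V, the transistor is in the active region as assumed.

V_CE ≈ 13 V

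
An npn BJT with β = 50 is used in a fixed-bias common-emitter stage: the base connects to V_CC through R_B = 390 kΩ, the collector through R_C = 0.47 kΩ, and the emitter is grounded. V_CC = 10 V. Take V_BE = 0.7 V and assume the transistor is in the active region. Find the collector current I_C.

I_C ≈ 1.2 mA

Base loop: V_CC = I_B·R_B + V_BE, so I_B = (10 − 0.7)/390 kΩ = 0.0238 mA.
In the active region I_C = β·I_B = 50 × 0.0238 = 1.19 mA.
Collector loop: V_CE = V_CC − I_C·R_C = 10 − 1.19×0.47 = 9.44 V.
Since V_CE = 9.44 V > V_CE(sat) ≈ 0.2 V, the transistor is in the active region as assumed.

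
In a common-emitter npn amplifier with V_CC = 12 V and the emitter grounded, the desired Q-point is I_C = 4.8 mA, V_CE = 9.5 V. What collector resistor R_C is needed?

Collector loop: V_CC = I_C·R_C + V_CE.
R_C = (V_CC − V_CE)/I_C = (12 − 9.5)/4.8 = 0.521 kΩ.

R_C ≈ 0.52 kΩ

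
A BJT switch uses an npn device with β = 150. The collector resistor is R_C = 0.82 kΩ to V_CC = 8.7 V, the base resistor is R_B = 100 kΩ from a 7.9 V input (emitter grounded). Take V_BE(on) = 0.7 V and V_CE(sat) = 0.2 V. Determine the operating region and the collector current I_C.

saturation; I_C ≈ 10 mA

Assume active: I_B = (7.9 − 0.7)/100 = 0.072 mA, giving I_C = β·I_B = 10.8 mA.
But then V_CE = 8.7 − 10.8×0.82 = -0.156 V < V_CE(sat) = 0.2 V — impossible in the active region.
So the transistor is saturated. With V_CE = 0.2 V, I_C = (V_CC − 0.2)/R_C = 8.5/0.82 = 10.4 mA.
Check: β·I_B = 10.8 mA > I_C = 10.4 mA, confirming saturation.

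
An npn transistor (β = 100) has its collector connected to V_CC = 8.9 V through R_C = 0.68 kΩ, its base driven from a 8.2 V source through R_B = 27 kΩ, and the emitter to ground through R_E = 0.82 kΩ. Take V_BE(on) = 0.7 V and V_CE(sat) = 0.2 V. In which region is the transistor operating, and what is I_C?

saturation; I_C ≈ 5.7 mA

Assume active: I_B = (8.2 − 0.7)/(27 + 101×0.82) = 0.0683 mA, I_C = β·I_B = 6.83 mA.
Then V_CE = 8.9 − 6.83×0.68 − 6.9×0.82 = -1.4 V < 0.2 V — the active assumption fails.
Re-solve with V_CE = 0.2 V. KCL at the emitter: V_E/R_E = (V_BB−0.7−V_E)/R_B + (V_CC−0.2−V_E)/R_C, giving V_E = 4.79 V.
I_C = (V_CC − 0.2 − V_E)/R_C = (8.7 − 4.79)/0.68 = 5.75 mA.
Check: I_B = (7.5 − 4.79)/27 = 0.1 mA, and β·I_B = 10 mA > I_C, confirming saturation.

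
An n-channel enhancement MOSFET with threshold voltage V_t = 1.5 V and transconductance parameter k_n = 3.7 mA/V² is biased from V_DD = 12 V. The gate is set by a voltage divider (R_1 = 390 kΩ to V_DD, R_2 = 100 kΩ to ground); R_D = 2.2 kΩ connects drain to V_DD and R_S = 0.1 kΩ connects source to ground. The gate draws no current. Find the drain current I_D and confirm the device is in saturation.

I_D ≈ 1.3 mA

V_G = V_DD·R_2/(R_1+R_2) = 12×100/490 = 2.45 V.
Assume saturation: I_D = (k_n/2)(V_GS − V_t)² with V_GS = V_G − I_D·R_S = 2.45 − 0.1·I_D.
Substituting gives 0.0185·I_D² − 1.35·I_D + 1.67 = 0, with roots I_D = 1.25 or 71.8 mA.
The root I_D = 71.8 mA gives V_GS = -4.73 V ≤ V_t, so take I_D = 1.25 mA.
Then V_GS = 2.32 V and V_DS = V_DD − I_D(R_D+R_S) = 12 − 1.25×2.3 = 9.11 V.
Saturation requires V_DS ≥ V_GS − V_t = 0.824 V; 9.11 ≥ 0.824 ✓.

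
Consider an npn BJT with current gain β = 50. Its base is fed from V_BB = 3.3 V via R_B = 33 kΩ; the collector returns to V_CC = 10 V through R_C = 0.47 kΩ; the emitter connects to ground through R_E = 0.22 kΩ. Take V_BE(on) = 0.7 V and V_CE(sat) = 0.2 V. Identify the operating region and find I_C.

active; I_C ≈ 2.9 mA

Assume active. Base-emitter loop: I_B = (V_BB − V_BE)/(R_B + (β+1)R_E) = (3.3 − 0.7)/(33 + 51×0.22) = 0.0588 mA.
I_C = β·I_B = 50×0.0588 = 2.94 mA.
V_CE = V_CC − I_C·R_C − I_E·R_E = 10 − 2.94×0.47 − 3×0.22 = 7.96 V > V_CE(sat), so the active-region assumption holds.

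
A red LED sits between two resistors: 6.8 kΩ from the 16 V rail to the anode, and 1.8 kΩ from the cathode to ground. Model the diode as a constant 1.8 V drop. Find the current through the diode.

The two resistors are in series with the diode, so KVL gives 16 = I·6.8 + 1.8 + I·1.8.
I = (16 − 1.8) / (6.8 + 1.8) kΩ = 14.2 / 8.6 = 1.65 mA.

I ≈ 1.7 mA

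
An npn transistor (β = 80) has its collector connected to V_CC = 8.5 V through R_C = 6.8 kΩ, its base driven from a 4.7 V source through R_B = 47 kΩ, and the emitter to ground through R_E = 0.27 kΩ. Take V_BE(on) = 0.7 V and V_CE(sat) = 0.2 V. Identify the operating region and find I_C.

Assume active: I_B = (4.7 − 0.7)/(47 + 81×0.27) = 0.0581 mA, I_C = β·I_B = 4.65 mA.
Then V_CE = 8.5 − 4.65×6.8 − 4.7×0.27 = -24.4 V < 0.2 V — the active assumption fails.
Re-solve with V_CE = 0.2 V. KCL at the emitter: V_E/R_E = (V_BB−0.7−V_E)/R_B + (V_CC−0.2−V_E)/R_C, giving V_E = 0.337 V.
I_C = (V_CC − 0.2 − V_E)/R_C = (8.3 − 0.337)/6.8 = 1.17 mA.
Check: I_B = (4 − 0.337)/47 = 0.0779 mA, and β·I_B = 6.23 mA > I_C, confirming saturation.

saturation; I_C ≈ 1.2 mA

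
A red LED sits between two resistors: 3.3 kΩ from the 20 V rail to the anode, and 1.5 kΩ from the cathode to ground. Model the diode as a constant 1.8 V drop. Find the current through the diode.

I ≈ 3.8 mA

The two resistors are in series with the diode, so KVL gives 20 = I·3.3 + 1.8 + I·1.5.
I = (20 − 1.8) / (3.3 + 1.5) kΩ = 18.2 / 4.8 = 3.79 mA.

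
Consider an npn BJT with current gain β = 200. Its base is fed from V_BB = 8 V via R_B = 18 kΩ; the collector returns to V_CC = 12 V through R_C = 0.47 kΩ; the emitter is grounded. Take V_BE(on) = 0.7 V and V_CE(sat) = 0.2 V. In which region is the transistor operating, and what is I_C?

saturation; I_C ≈ 25 mA

Assume active: I_B = (8 − 0.7)/18 = 0.406 mA, giving I_C = β·I_B = 81.1 mA.
But then V_CE = 12 − 81.1×0.47 = -26.1 V < V_CE(sat) = 0.2 V — impossible in the active region.
So the transistor is saturated. With V_CE = 0.2 V, I_C = (V_CC − 0.2)/R_C = 11.8/0.47 = 25.1 mA.
Check: β·I_B = 81.1 mA > I_C = 25.1 mA, confirming saturation.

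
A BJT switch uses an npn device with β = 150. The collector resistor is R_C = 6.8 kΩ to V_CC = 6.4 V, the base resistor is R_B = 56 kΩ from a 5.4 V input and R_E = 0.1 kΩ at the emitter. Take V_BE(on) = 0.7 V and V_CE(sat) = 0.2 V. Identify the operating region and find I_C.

Assume active: I_B = (5.4 − 0.7)/(56 + 151×0.1) = 0.0661 mA, I_C = β·I_B = 9.92 mA.
Then V_CE = 6.4 − 9.92×6.8 − 9.98×0.1 = -62 V < 0.2 V — the active assumption fails.
Re-solve with V_CE = 0.2 V. KCL at the emitter: V_E/R_E = (V_BB−0.7−V_E)/R_B + (V_CC−0.2−V_E)/R_C, giving V_E = 0.098 V.
I_C = (V_CC − 0.2 − V_E)/R_C = (6.2 − 0.098)/6.8 = 0.897 mA.
Check: I_B = (4.7 − 0.098)/56 = 0.0822 mA, and β·I_B = 12.3 mA > I_C, confirming saturation.

saturation; I_C ≈ 0.9 mA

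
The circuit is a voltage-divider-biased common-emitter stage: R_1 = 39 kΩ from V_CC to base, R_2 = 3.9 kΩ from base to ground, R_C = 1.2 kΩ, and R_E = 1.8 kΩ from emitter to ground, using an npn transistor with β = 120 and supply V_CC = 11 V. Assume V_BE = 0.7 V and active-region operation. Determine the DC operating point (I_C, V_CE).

I_C ≈ 0.16 mA, V_CE ≈ 11 V

Thevenize the base divider: V_Th = V_CC·R_2/(R_1+R_2) = 11×3.9/42.9 = 1 V, R_Th = R_1‖R_2 = 3.55 kΩ.
Base-emitter loop: V_Th = I_B·R_Th + V_BE + (β+1)I_B·R_E, so I_B = (1 − 0.7) / (3.55 + 121×1.8) = 0.00136 mA.
I_C = β·I_B = 120×0.00136 = 0.163 mA, and I_E = (β+1)I_B = 0.164 mA.
V_CE = V_CC − I_C·R_C − I_E·R_E = 11 − 0.163×1.2 − 0.164×1.8 = 10.5 V.
V_CE = 10.5 V > 0.2 V confirms active-region operation.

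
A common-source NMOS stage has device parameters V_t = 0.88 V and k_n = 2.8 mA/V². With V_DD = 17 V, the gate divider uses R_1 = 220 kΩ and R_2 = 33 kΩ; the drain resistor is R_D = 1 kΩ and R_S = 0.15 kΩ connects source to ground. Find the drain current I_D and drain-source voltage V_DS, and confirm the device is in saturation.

I_D ≈ 1.7 mA, V_DS ≈ 15 V

V_G = V_DD·R_2/(R_1+R_2) = 17×33/253 = 2.22 V.
Assume saturation: I_D = (k_n/2)(V_GS − V_t)² with V_GS = V_G − I_D·R_S = 2.22 − 0.15·I_D.
Substituting gives 0.0315·I_D² − 1.56·I_D + 2.5 = 0, with roots I_D = 1.66 or 47.9 mA.
The root I_D = 47.9 mA gives V_GS = -4.97 V ≤ V_t, so take I_D = 1.66 mA.
Then V_GS = 1.97 V and V_DS = V_DD − I_D(R_D+R_S) = 17 − 1.66×1.15 = 15.1 V.
Saturation requires V_DS ≥ V_GS − V_t = 1.09 V; 15.1 ≥ 1.09 ✓.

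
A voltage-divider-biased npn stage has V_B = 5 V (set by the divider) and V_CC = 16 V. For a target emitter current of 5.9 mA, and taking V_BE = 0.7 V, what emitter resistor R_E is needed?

V_E = V_B − V_BE = 5 − 0.7 = 4.3 V.
R_E = V_E / I_E = 4.3 / 5.9 = 0.729 kΩ.

R_E ≈ 0.73 kΩ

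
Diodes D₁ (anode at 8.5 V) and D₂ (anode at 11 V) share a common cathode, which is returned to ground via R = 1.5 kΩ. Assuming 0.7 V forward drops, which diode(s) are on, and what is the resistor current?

Only D₂ conducts; I_R ≈ 6.9 mA

Assume both conduct. Then node N would need to be at both 8.5−0.7 = 7.8 V and 11−0.7 = 10.3 V, which is impossible.
Assume only D₂ conducts: V_N = 11 − 0.7 = 10.3 V, so I_R = 10.3/1.5 = 6.87 mA.
Check D₁: its anode-to-cathode voltage is 8.5 − 10.3 = -1.8 V < 0.7 V, so it is off. The assumption is consistent.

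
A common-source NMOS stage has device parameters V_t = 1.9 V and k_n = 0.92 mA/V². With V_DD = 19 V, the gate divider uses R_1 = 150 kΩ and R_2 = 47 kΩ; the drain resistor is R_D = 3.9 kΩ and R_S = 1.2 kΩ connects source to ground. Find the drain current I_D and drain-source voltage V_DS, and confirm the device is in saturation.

V_G = V_DD·R_2/(R_1+R_2) = 19×47/197 = 4.53 V.
Assume saturation: I_D = (k_n/2)(V_GS − V_t)² with V_GS = V_G − I_D·R_S = 4.53 − 1.2·I_D.
Substituting gives 0.662·I_D² − 3.91·I_D + 3.19 = 0, with roots I_D = 0.979 or 4.92 mA.
The root I_D = 4.92 mA gives V_GS = -1.37 V ≤ V_t, so take I_D = 0.979 mA.
Then V_GS = 3.36 V and V_DS = V_DD − I_D(R_D+R_S) = 19 − 0.979×5.1 = 14 V.
Saturation requires V_DS ≥ V_GS − V_t = 1.46 V; 14 ≥ 1.46 ✓.

I_D ≈ 0.98 mA, V_DS ≈ 14 V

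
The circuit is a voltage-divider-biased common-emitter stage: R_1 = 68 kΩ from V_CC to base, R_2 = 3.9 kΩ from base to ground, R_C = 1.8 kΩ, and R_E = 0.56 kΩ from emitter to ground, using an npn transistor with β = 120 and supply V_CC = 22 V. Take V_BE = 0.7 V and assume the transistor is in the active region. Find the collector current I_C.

I_C ≈ 0.83 mA

Thevenize the base divider: V_Th = V_CC·R_2/(R_1+R_2) = 22×3.9/71.9 = 1.19 V, R_Th = R_1‖R_2 = 3.69 kΩ.
Base-emitter loop: V_Th = I_B·R_Th + V_BE + (β+1)I_B·R_E, so I_B = (1.19 − 0.7) / (3.69 + 121×0.56) = 0.0069 mA.
I_C = β·I_B = 120×0.0069 = 0.829 mA, and I_E = (β+1)I_B = 0.835 mA.
V_CE = V_CC − I_C·R_C − I_E·R_E = 22 − 0.829×1.8 − 0.835×0.56 = 20 V.
V_CE = 20 V > 0.2 V confirms active-region operation.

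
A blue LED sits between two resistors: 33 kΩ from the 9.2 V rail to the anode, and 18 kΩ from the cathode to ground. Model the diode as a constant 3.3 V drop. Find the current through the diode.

I ≈ 0.12 mA

The two resistors are in series with the diode, so KVL gives 9.2 = I·33 + 3.3 + I·18.
I = (9.2 − 3.3) / (33 + 18) kΩ = 5.9 / 51 = 0.116 mA.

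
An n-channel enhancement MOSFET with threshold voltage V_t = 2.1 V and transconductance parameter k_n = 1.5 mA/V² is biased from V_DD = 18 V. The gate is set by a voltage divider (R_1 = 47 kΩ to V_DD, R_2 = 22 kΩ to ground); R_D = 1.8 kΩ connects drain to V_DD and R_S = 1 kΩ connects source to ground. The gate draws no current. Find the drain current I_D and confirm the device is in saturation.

I_D ≈ 2 mA

V_G = V_DD·R_2/(R_1+R_2) = 18×22/69 = 5.74 V.
Assume saturation: I_D = (k_n/2)(V_GS − V_t)² with V_GS = V_G − I_D·R_S = 5.74 − 1·I_D.
Substituting gives 0.75·I_D² − 6.46·I_D + 9.93 = 0, with roots I_D = 2 or 6.61 mA.
The root I_D = 6.61 mA gives V_GS = -0.868 V ≤ V_t, so take I_D = 2 mA.
Then V_GS = 3.73 V and V_DS = V_DD − I_D(R_D+R_S) = 18 − 2×2.8 = 12.4 V.
Saturation requires V_DS ≥ V_GS − V_t = 1.63 V; 12.4 ≥ 1.63 ✓.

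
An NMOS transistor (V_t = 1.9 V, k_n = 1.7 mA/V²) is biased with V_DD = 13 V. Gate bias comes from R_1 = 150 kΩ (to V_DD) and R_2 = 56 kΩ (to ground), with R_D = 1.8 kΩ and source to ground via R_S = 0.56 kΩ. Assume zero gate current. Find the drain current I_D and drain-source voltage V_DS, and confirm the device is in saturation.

V_G = V_DD·R_2/(R_1+R_2) = 13×56/206 = 3.53 V.
Assume saturation: I_D = (k_n/2)(V_GS − V_t)² with V_GS = V_G − I_D·R_S = 3.53 − 0.56·I_D.
Substituting gives 0.267·I_D² − 2.56·I_D + 2.27 = 0, with roots I_D = 0.99 or 8.6 mA.
The root I_D = 8.6 mA gives V_GS = -1.28 V ≤ V_t, so take I_D = 0.99 mA.
Then V_GS = 2.98 V and V_DS = V_DD − I_D(R_D+R_S) = 13 − 0.99×2.36 = 10.7 V.
Saturation requires V_DS ≥ V_GS − V_t = 1.08 V; 10.7 ≥ 1.08 ✓.

I_D ≈ 0.99 mA, V_DS ≈ 11 V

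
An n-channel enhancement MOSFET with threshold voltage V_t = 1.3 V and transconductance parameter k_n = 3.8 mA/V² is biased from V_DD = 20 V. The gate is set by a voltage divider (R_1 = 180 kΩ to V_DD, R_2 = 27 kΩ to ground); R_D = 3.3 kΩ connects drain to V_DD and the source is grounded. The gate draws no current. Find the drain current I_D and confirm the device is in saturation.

I_D ≈ 3.3 mA

V_G = V_DD·R_2/(R_1+R_2) = 20×27/207 = 2.61 V. With the source grounded, V_GS = V_G = 2.61 V.
Assume saturation: I_D = (k_n/2)(V_GS − V_t)² = (3.8/2)×(2.61 − 1.3)² = 1.9×1.31² = 3.25 mA.
V_DS = V_DD − I_D·R_D = 20 − 3.25×3.3 = 9.26 V.
Saturation requires V_DS ≥ V_GS − V_t = 1.31 V; 9.26 ≥ 1.31 ✓.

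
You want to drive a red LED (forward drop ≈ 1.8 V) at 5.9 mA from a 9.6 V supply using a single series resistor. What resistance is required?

R ≈ 1.3 kΩ

The resistor drops V_S − V_D = 9.6 − 1.8 = 7.8 V at 5.9 mA.
R = 7.8 V / 5.9 mA = 1.32 kΩ.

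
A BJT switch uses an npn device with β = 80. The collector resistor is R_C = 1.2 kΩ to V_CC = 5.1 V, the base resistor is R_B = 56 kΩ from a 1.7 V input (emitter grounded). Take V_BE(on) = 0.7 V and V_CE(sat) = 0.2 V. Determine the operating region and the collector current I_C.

Assume active. Base-emitter loop: I_B = (V_BB − V_BE)/R_B = (1.7 − 0.7)/56 = 0.0179 mA.
I_C = β·I_B = 80×0.0179 = 1.43 mA.
V_CE = V_CC − I_C·R_C = 5.1 − 1.43×1.2 = 3.39 V > V_CE(sat), so the active-region assumption holds.

active; I_C ≈ 1.4 mA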